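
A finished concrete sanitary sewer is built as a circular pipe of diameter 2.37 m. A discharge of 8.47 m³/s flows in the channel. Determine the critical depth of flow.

y_c = 1.34 m

At critical depth, Q² T / (g A³) = 1, i.e. A³/T = Q²/g = 8.47²/9.81 = 7.313.
Try y = 1.68 m: A³/T = 17.36 — too large.
Try y = 1.21 m: A³/T = 4.904 — too small.
Try y = 1.34 m: A³/T = 7.242 — close enough.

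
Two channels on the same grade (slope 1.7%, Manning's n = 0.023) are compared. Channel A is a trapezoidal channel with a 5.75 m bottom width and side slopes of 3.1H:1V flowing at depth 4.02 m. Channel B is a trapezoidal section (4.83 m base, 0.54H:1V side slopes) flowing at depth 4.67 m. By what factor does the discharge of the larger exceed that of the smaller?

Channel A: With bottom width b = 5.75 m and side slope z = 3.1: A = (b + zy)y = (5.75 + 3.1×4.02)×4.02 = 73.21 m²; P = b + 2y√(1+z²) = 5.75 + 2×4.02×3.257 = 31.94 m. Hydraulic radius R = A/P = 73.21/31.94 = 2.292 m. Q_A = (1/0.023)·73.21·2.292^(2/3)·√0.017 = 721.5 m³/s.
Channel B: With bottom width b = 4.83 m and side slope z = 0.54: A = (b + zy)y = (4.83 + 0.54×4.67)×4.67 = 34.33 m²; P = b + 2y√(1+z²) = 4.83 + 2×4.67×1.136 = 15.44 m. Hydraulic radius R = A/P = 34.33/15.44 = 2.223 m. Q_B = (1/0.023)·34.33·2.223^(2/3)·√0.017 = 331.5 m³/s.
The larger discharge is 721.5 m³/s and the smaller is 331.5 m³/s; the ratio is 2.18.

2.18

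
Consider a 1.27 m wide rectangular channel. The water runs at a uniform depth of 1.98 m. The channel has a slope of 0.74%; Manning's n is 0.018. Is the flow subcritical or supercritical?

Flow area A = b·y = 1.27 × 1.98 = 2.515 m². Wetted perimeter P = b + 2y = 1.27 + 2×1.98 = 5.23 m.
Hydraulic radius R = A/P = 2.515/5.23 = 0.4808 m.
V = (1/n) R^(2/3) √S = (1/0.018) × 0.4808^(2/3) × √0.0074 = 2.933 m/s. Hydraulic depth D_h = A/T = 2.515/1.27 = 1.98 m.
Froude number Fr = V/√(g·D_h) = 2.933/√(9.81×1.98) = 0.666, which is less than 1, so the flow is subcritical.

subcritical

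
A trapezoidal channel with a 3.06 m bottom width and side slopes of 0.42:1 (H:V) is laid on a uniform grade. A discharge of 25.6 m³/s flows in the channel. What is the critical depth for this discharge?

At critical depth, Q² T / (g A³) = 1, i.e. A³/T = Q²/g = 25.6²/9.81 = 66.81.
Trying y = 2.06 m: A³/T = 110.4 — high.
Trying y = 1.77 m: A³/T = 67.1 — close enough.

y_c = 1.77 m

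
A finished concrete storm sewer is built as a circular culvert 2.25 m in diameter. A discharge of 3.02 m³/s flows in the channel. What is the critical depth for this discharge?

At critical depth, Q² T / (g A³) = 1, i.e. A³/T = Q²/g = 3.02²/9.81 = 0.9297.
Try y = 0.649 m: A³/T = 0.4204 — too small.
Try y = 0.983 m: A³/T = 2.084 — too large.
Try y = 0.797 m: A³/T = 0.9308 — matches.

y_c = 0.797 m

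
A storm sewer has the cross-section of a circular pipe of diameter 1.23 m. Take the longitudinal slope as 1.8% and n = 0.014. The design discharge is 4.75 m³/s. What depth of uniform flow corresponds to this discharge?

Manning's equation rearranged: A R^(2/3) = nQ / (1·√S) = 0.014 × 4.75 / (√0.018) = 0.4957.
Try y = 1.12 m: A R^(2/3) = 0.5794 — over.
Try y = 0.639 m: A R^(2/3) = 0.2887 — short.
Try y = 0.926 m: A R^(2/3) = 0.4958 — close enough.

y_n = 0.926 m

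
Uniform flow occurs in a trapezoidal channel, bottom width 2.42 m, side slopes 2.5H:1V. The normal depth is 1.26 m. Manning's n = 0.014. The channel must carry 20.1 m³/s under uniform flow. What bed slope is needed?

With bottom width b = 2.42 m and side slope z = 2.5: A = (b + zy)y = (2.42 + 2.5×1.26)×1.26 = 7.018 m²; P = b + 2y√(1+z²) = 2.42 + 2×1.26×2.693 = 9.205 m.
Hydraulic radius R = A/P = 7.018/9.205 = 0.7624 m.
From Manning's equation, S = [nQ / (1 A R^(2/3))]² = [0.014 × 20.1 / (1 × 7.018 × 0.7624^(2/3))]² = 0.00231.

S = 0.00231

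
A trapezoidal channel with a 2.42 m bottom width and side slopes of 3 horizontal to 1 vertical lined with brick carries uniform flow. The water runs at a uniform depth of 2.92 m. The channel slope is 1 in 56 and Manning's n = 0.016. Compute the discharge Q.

With bottom width b = 2.42 m and side slope z = 3: A = (b + zy)y = (2.42 + 3×2.92)×2.92 = 32.65 m²; P = b + 2y√(1+z²) = 2.42 + 2×2.92×3.162 = 20.89 m.
Hydraulic radius R = A/P = 32.65/20.89 = 1.563 m.
Manning's equation: Q = (1/n) A R^(2/3) S^(1/2) = (1/0.016) × 32.65 × 1.563^(2/3) × 0.01786^(1/2) = 367 m³/s.

Q = 367 m³/s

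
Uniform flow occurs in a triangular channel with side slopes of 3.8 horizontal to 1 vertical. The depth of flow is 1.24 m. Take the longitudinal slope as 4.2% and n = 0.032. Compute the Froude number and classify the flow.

For a triangular section with side slope z = 3.8: A = zy² = 3.8×1.24² = 5.843 m²; P = 2y√(1+z²) = 2×1.24×3.929 = 9.745 m.
Hydraulic radius R = A/P = 5.843/9.745 = 0.5996 m.
V = (1/n) R^(2/3) √S = (1/0.032) × 0.5996^(2/3) × √0.042 = 4.554 m/s. Hydraulic depth D_h = A/T = 5.843/9.424 = 0.62 m.
Froude number Fr = V/√(g·D_h) = 4.554/√(9.81×0.62) = 1.85, which is greater than 1, so the flow is supercritical.

supercritical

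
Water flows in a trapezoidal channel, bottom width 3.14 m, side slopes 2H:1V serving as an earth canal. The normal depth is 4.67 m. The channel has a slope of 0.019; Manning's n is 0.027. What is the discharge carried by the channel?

With bottom width b = 3.14 m and side slope z = 2: A = (b + zy)y = (3.14 + 2×4.67)×4.67 = 58.28 m²; P = b + 2y√(1+z²) = 3.14 + 2×4.67×2.236 = 24.02 m.
Hydraulic radius R = A/P = 58.28/24.02 = 2.426 m.
Manning's equation: Q = (1/n) A R^(2/3) S^(1/2) = (1/0.027) × 58.28 × 2.426^(2/3) × 0.019^(1/2) = 537 m³/s.

Q = 537 m³/s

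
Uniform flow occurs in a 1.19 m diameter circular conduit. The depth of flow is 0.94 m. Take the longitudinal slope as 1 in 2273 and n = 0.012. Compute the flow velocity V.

V = 0.887 m/s

For a circular section of diameter D = 1.19 m at depth y = 0.94 m, the central angle is θ = 2 arccos(1 − 2y/D) = 4.379 rad. Then A = (D²/8)(θ − sin θ) = 0.9423 m² and P = Dθ/2 = 2.605 m.
Hydraulic radius R = A/P = 0.9423/2.605 = 0.3617 m.
From Manning's equation, V = (1/n) R^(2/3) S^(1/2) = (1/0.012) × 0.3617^(2/3) × 0.0004399^(1/2) = 0.887 m/s.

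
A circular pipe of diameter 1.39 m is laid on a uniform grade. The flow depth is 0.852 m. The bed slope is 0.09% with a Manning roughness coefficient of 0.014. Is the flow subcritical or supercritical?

For a circular section of diameter D = 1.39 m at depth y = 0.852 m, the central angle is θ = 2 arccos(1 − 2y/D) = 3.597 rad. Then A = (D²/8)(θ − sin θ) = 0.9751 m² and P = Dθ/2 = 2.5 m.
Hydraulic radius R = A/P = 0.9751/2.5 = 0.39 m.
V = (1/n) R^(2/3) √S = (1/0.014) × 0.39^(2/3) × √0.0009 = 1.144 m/s. Hydraulic depth D_h = A/T = 0.9751/1.354 = 0.7201 m.
Froude number Fr = V/√(g·D_h) = 1.144/√(9.81×0.7201) = 0.43, which is less than 1, so the flow is subcritical.

subcritical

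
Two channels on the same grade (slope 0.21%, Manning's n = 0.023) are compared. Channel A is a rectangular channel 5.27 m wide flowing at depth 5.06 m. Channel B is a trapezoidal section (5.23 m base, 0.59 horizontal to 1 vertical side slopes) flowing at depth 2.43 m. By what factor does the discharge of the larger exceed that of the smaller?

Channel A: Flow area A = b·y = 5.27 × 5.06 = 26.67 m². Wetted perimeter P = b + 2y = 5.27 + 2×5.06 = 15.39 m. Hydraulic radius R = A/P = 26.67/15.39 = 1.733 m. Q_A = (1/0.023)·26.67·1.733^(2/3)·√0.0021 = 76.65 m³/s.
Channel B: With bottom width b = 5.23 m and side slope z = 0.59: A = (b + zy)y = (5.23 + 0.59×2.43)×2.43 = 16.19 m²; P = b + 2y√(1+z²) = 5.23 + 2×2.43×1.161 = 10.87 m. Hydraulic radius R = A/P = 16.19/10.87 = 1.489 m. Q_B = (1/0.023)·16.19·1.489^(2/3)·√0.0021 = 42.07 m³/s.
The larger discharge is 76.65 m³/s and the smaller is 42.07 m³/s; the ratio is 1.82.

1.82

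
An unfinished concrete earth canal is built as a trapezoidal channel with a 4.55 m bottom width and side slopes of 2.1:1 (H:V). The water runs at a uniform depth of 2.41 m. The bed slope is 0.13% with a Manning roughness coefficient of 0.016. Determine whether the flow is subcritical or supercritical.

subcritical

With bottom width b = 4.55 m and side slope z = 2.1: A = (b + zy)y = (4.55 + 2.1×2.41)×2.41 = 23.16 m²; P = b + 2y√(1+z²) = 4.55 + 2×2.41×2.326 = 15.76 m.
Hydraulic radius R = A/P = 23.16/15.76 = 1.47 m.
V = (1/n) R^(2/3) √S = (1/0.016) × 1.47^(2/3) × √0.0013 = 2.913 m/s. Hydraulic depth D_h = A/T = 23.16/14.67 = 1.579 m.
Froude number Fr = V/√(g·D_h) = 2.913/√(9.81×1.579) = 0.74, which is less than 1, so the flow is subcritical.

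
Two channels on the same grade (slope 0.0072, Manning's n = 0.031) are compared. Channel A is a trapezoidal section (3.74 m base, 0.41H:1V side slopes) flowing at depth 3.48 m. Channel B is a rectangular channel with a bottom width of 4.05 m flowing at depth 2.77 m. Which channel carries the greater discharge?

Channel A: With bottom width b = 3.74 m and side slope z = 0.41: A = (b + zy)y = (3.74 + 0.41×3.48)×3.48 = 17.98 m²; P = b + 2y√(1+z²) = 3.74 + 2×3.48×1.081 = 11.26 m. Hydraulic radius R = A/P = 17.98/11.26 = 1.597 m. Q_A = (1/0.031)·17.98·1.597^(2/3)·√0.0072 = 67.23 m³/s.
Channel B: Flow area A = b·y = 4.05 × 2.77 = 11.22 m². Wetted perimeter P = b + 2y = 4.05 + 2×2.77 = 9.59 m. Hydraulic radius R = A/P = 11.22/9.59 = 1.17 m. Q_B = (1/0.031)·11.22·1.17^(2/3)·√0.0072 = 34.09 m³/s.
Q_A = 67.23 m³/s vs Q_B = 34.09 m³/s, so channel A carries more.

channel A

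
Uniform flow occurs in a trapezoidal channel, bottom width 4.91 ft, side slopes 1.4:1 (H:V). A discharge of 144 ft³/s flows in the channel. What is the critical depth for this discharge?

y_c = 2.37 ft

At critical depth, Q² T / (g A³) = 1, i.e. A³/T = Q²/g = 144²/32.2 = 644.
Try y = 1.63 ft: A³/T = 170.1 — short.
Try y = 2.37 ft: A³/T = 642.2 — ≈ 644.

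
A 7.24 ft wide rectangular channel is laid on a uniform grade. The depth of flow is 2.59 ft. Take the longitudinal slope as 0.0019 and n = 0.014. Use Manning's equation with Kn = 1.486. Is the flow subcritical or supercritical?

Flow area A = b·y = 7.24 × 2.59 = 18.75 ft². Wetted perimeter P = b + 2y = 7.24 + 2×2.59 = 12.42 ft.
Hydraulic radius R = A/P = 18.75/12.42 = 1.51 ft.
V = (1.486/n) R^(2/3) √S = (1.486/0.014) × 1.51^(2/3) × √0.0019 = 6.089 ft/s. Hydraulic depth D_h = A/T = 18.75/7.24 = 2.59 ft.
Froude number Fr = V/√(g·D_h) = 6.089/√(32.2×2.59) = 0.667, which is less than 1, so the flow is subcritical.

subcritical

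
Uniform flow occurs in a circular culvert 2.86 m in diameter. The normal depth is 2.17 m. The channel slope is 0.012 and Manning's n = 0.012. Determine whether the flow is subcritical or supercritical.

For a circular section of diameter D = 2.86 m at depth y = 2.17 m, the central angle is θ = 2 arccos(1 − 2y/D) = 4.229 rad. Then A = (D²/8)(θ − sin θ) = 5.23 m² and P = Dθ/2 = 6.048 m.
Hydraulic radius R = A/P = 5.23/6.048 = 0.8647 m.
V = (1/n) R^(2/3) √S = (1/0.012) × 0.8647^(2/3) × √0.012 = 8.286 m/s. Hydraulic depth D_h = A/T = 5.23/2.447 = 2.137 m.
Froude number Fr = V/√(g·D_h) = 8.286/√(9.81×2.137) = 1.81, which is greater than 1, so the flow is supercritical.

supercritical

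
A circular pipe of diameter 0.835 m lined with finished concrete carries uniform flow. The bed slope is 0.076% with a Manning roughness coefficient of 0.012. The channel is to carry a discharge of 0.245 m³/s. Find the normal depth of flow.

Manning's equation rearranged: A R^(2/3) = nQ / (1·√S) = 0.012 × 0.245 / (√0.00076) = 0.1066.
At y = 0.566 m: A R^(2/3) = 0.1546 — over.
At y = 0.444 m: A R^(2/3) = 0.1068 — close enough.

y_n = 0.444 m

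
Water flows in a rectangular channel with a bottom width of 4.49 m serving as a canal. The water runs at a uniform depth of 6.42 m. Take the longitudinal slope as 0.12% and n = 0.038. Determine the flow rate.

Q = 36.9 m³/s

Flow area A = b·y = 4.49 × 6.42 = 28.83 m². Wetted perimeter P = b + 2y = 4.49 + 2×6.42 = 17.33 m.
Hydraulic radius R = A/P = 28.83/17.33 = 1.663 m.
Manning's equation: Q = (1/n) A R^(2/3) S^(1/2) = (1/0.038) × 28.83 × 1.663^(2/3) × 0.0012^(1/2) = 36.9 m³/s.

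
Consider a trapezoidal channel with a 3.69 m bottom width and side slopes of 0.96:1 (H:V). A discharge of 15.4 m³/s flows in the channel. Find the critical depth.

y_c = 1.1 m

At critical depth, Q² T / (g A³) = 1, i.e. A³/T = Q²/g = 15.4²/9.81 = 24.18.
At y = 0.957 m: A³/T = 15.52 — short.
At y = 1.1 m: A³/T = 24.52 — matches.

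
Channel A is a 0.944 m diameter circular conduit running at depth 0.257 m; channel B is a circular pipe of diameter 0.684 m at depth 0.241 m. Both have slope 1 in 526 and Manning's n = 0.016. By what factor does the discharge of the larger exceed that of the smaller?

1.44

Channel A: For a circular section of diameter D = 0.944 m at depth y = 0.257 m, the central angle is θ = 2 arccos(1 − 2y/D) = 2.196 rad. Then A = (D²/8)(θ − sin θ) = 0.1542 m² and P = Dθ/2 = 1.036 m. Hydraulic radius R = A/P = 0.1542/1.036 = 0.1488 m. Q_A = (1/0.016)·0.1542·0.1488^(2/3)·√0.001901 = 0.118 m³/s.
Channel B: For a circular section of diameter D = 0.684 m at depth y = 0.241 m, the central angle is θ = 2 arccos(1 − 2y/D) = 2.542 rad. Then A = (D²/8)(θ − sin θ) = 0.1157 m² and P = Dθ/2 = 0.8694 m. Hydraulic radius R = A/P = 0.1157/0.8694 = 0.133 m. Q_B = (1/0.016)·0.1157·0.133^(2/3)·√0.001901 = 0.08214 m³/s.
The larger discharge is 0.118 m³/s and the smaller is 0.08214 m³/s; the ratio is 1.44.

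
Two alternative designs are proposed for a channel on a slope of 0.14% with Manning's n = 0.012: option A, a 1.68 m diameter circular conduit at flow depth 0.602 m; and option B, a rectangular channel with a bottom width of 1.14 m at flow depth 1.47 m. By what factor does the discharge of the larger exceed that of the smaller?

Channel A: For a circular section of diameter D = 1.68 m at depth y = 0.602 m, the central angle is θ = 2 arccos(1 − 2y/D) = 2.567 rad. Then A = (D²/8)(θ − sin θ) = 0.7139 m² and P = Dθ/2 = 2.156 m. Hydraulic radius R = A/P = 0.7139/2.156 = 0.3311 m. Q_A = (1/0.012)·0.7139·0.3311^(2/3)·√0.0014 = 1.065 m³/s.
Channel B: Flow area A = b·y = 1.14 × 1.47 = 1.676 m². Wetted perimeter P = b + 2y = 1.14 + 2×1.47 = 4.08 m. Hydraulic radius R = A/P = 1.676/4.08 = 0.4107 m. Q_B = (1/0.012)·1.676·0.4107^(2/3)·√0.0014 = 2.887 m³/s.
The larger discharge is 2.887 m³/s and the smaller is 1.065 m³/s; the ratio is 2.71.

2.71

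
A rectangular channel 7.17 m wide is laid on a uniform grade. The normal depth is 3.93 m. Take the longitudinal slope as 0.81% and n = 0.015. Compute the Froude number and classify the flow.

supercritical

Flow area A = b·y = 7.17 × 3.93 = 28.18 m². Wetted perimeter P = b + 2y = 7.17 + 2×3.93 = 15.03 m.
Hydraulic radius R = A/P = 28.18/15.03 = 1.875 m.
V = (1/n) R^(2/3) √S = (1/0.015) × 1.875^(2/3) × √0.0081 = 9.123 m/s. Hydraulic depth D_h = A/T = 28.18/7.17 = 3.93 m.
Froude number Fr = V/√(g·D_h) = 9.123/√(9.81×3.93) = 1.47, which is greater than 1, so the flow is supercritical.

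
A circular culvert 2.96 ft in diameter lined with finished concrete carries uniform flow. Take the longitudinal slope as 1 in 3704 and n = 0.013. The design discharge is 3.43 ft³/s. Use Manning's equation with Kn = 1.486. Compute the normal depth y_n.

Manning's equation rearranged: A R^(2/3) = nQ / (1.486·√S) = 0.013 × 3.43 / (1.486 × √0.00027) = 1.826.
Trying y = 1.29 ft: A R^(2/3) = 2.215 — too large.
Trying y = 0.789 ft: A R^(2/3) = 0.8753 — too small.
Trying y = 1.16 ft: A R^(2/3) = 1.827 — matches.

y_n = 1.16 ft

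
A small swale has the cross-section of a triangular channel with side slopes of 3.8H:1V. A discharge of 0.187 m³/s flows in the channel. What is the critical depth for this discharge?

At critical depth, Q² T / (g A³) = 1, i.e. A³/T = Q²/g = 0.187²/9.81 = 0.003565.
At y = 0.255 m: A³/T = 0.007785 — over.
At y = 0.187 m: A³/T = 0.001651 — short.
At y = 0.218 m: A³/T = 0.003555 — ≈ 0.003565.

y_c = 0.218 m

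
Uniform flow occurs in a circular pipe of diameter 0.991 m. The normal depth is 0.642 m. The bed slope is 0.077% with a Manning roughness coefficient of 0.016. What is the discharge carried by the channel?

Q = 0.397 m³/s

For a circular section of diameter D = 0.991 m at depth y = 0.642 m, the central angle is θ = 2 arccos(1 − 2y/D) = 3.742 rad. Then A = (D²/8)(θ − sin θ) = 0.5287 m² and P = Dθ/2 = 1.854 m.
Hydraulic radius R = A/P = 0.5287/1.854 = 0.2852 m.
Manning's equation: Q = (1/n) A R^(2/3) S^(1/2) = (1/0.016) × 0.5287 × 0.2852^(2/3) × 0.00077^(1/2) = 0.397 m³/s.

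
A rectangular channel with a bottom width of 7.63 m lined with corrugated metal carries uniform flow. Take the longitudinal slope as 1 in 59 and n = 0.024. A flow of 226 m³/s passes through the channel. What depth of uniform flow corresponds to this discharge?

y_n = 3.62 m

Manning's equation rearranged: A R^(2/3) = nQ / (1·√S) = 0.024 × 226 / (√0.01695) = 41.66.
Trying y = 2.87 m: A R^(2/3) = 30.43 — low.
Trying y = 3.62 m: A R^(2/3) = 41.74 — matches.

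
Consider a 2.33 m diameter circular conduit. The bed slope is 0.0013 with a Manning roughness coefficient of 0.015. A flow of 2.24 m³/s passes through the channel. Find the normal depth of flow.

y_n = 0.896 m

Manning's equation rearranged: A R^(2/3) = nQ / (1·√S) = 0.015 × 2.24 / (√0.0013) = 0.9319.
Trying y = 1.02 m: A R^(2/3) = 1.18 — too large.
Trying y = 0.668 m: A R^(2/3) = 0.5333 — too small.
Trying y = 0.896 m: A R^(2/3) = 0.9322 — ≈ 0.9319.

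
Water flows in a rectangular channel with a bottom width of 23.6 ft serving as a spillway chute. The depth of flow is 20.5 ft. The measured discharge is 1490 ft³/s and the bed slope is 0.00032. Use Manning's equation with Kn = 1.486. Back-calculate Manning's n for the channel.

n = 0.033

Flow area A = b·y = 23.6 × 20.5 = 483.8 ft². Wetted perimeter P = b + 2y = 23.6 + 2×20.5 = 64.6 ft.
Hydraulic radius R = A/P = 483.8/64.6 = 7.489 ft.
Rearranging Manning's equation: n = (1.486/Q) A R^(2/3) S^(1/2) = (1.486/1490) × 483.8 × 7.489^(2/3) × √0.00032 = 0.033.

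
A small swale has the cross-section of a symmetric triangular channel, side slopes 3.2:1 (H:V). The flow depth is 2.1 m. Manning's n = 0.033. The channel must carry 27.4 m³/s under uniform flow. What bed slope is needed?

S = 0.00409

For a triangular section with side slope z = 3.2: A = zy² = 3.2×2.1² = 14.11 m²; P = 2y√(1+z²) = 2×2.1×3.353 = 14.08 m.
Hydraulic radius R = A/P = 14.11/14.08 = 1.002 m.
From Manning's equation, S = [nQ / (1 A R^(2/3))]² = [0.033 × 27.4 / (1 × 14.11 × 1.002^(2/3))]² = 0.00409.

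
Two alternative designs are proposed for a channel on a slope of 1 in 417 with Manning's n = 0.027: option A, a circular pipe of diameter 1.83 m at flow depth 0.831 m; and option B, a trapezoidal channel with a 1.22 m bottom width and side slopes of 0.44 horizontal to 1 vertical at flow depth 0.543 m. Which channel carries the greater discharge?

Channel A: For a circular section of diameter D = 1.83 m at depth y = 0.831 m, the central angle is θ = 2 arccos(1 − 2y/D) = 2.958 rad. Then A = (D²/8)(θ − sin θ) = 1.162 m² and P = Dθ/2 = 2.706 m. Hydraulic radius R = A/P = 1.162/2.706 = 0.4292 m. Q_A = (1/0.027)·1.162·0.4292^(2/3)·√0.002398 = 1.199 m³/s.
Channel B: With bottom width b = 1.22 m and side slope z = 0.44: A = (b + zy)y = (1.22 + 0.44×0.543)×0.543 = 0.7922 m²; P = b + 2y√(1+z²) = 1.22 + 2×0.543×1.093 = 2.406 m. Hydraulic radius R = A/P = 0.7922/2.406 = 0.3292 m. Q_B = (1/0.027)·0.7922·0.3292^(2/3)·√0.002398 = 0.685 m³/s.
Q_A = 1.199 m³/s vs Q_B = 0.685 m³/s, so channel A carries more.

channel A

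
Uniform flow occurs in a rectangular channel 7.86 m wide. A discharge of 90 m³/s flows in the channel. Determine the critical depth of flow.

For a rectangular channel, critical depth y_c = (q²/g)^(1/3) where q = Q/b = 90/7.86 = 11.45 m²/s.
So y_c = (11.45²/9.81)^(1/3) = 2.37 m.

y_c = 2.37 m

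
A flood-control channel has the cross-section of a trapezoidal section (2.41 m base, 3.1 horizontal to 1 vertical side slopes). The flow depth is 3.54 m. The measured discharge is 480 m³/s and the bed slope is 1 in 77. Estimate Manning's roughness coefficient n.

n = 0.017

With bottom width b = 2.41 m and side slope z = 3.1: A = (b + zy)y = (2.41 + 3.1×3.54)×3.54 = 47.38 m²; P = b + 2y√(1+z²) = 2.41 + 2×3.54×3.257 = 25.47 m.
Hydraulic radius R = A/P = 47.38/25.47 = 1.86 m.
Rearranging Manning's equation: n = (1/Q) A R^(2/3) S^(1/2) = (1/480) × 47.38 × 1.86^(2/3) × √0.01299 = 0.017.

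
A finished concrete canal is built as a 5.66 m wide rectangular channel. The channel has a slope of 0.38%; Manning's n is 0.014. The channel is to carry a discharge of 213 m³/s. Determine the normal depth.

Manning's equation rearranged: A R^(2/3) = nQ / (1·√S) = 0.014 × 213 / (√0.0038) = 48.37.
Trying y = 6.39 m: A R^(2/3) = 56.67 — high.
Trying y = 4.92 m: A R^(2/3) = 41.15 — low.
Trying y = 5.61 m: A R^(2/3) = 48.39 — close enough.

y_n = 5.61 m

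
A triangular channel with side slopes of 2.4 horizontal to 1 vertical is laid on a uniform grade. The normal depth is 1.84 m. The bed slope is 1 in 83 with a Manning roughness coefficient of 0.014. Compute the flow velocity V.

For a triangular section with side slope z = 2.4: A = zy² = 2.4×1.84² = 8.125 m²; P = 2y√(1+z²) = 2×1.84×2.6 = 9.568 m.
Hydraulic radius R = A/P = 8.125/9.568 = 0.8492 m.
From Manning's equation, V = (1/n) R^(2/3) S^(1/2) = (1/0.014) × 0.8492^(2/3) × 0.01205^(1/2) = 7.03 m/s.

V = 7.03 m/s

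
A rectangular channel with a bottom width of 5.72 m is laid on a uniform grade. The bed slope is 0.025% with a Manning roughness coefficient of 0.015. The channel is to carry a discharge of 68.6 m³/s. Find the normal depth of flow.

Manning's equation rearranged: A R^(2/3) = nQ / (1·√S) = 0.015 × 68.6 / (√0.00025) = 65.08.
At y = 5.93 m: A R^(2/3) = 52.57 — low.
At y = 7.08 m: A R^(2/3) = 65.08 — ≈ 65.08.

y_n = 7.08 m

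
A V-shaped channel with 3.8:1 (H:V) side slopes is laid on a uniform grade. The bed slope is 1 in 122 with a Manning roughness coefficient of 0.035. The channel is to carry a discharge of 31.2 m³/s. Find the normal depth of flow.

Manning's equation rearranged: A R^(2/3) = nQ / (1·√S) = 0.035 × 31.2 / (√0.008197) = 12.06.
At y = 1.26 m: A R^(2/3) = 4.336 — short.
At y = 1.85 m: A R^(2/3) = 12.07 — ≈ 12.06.

y_n = 1.85 m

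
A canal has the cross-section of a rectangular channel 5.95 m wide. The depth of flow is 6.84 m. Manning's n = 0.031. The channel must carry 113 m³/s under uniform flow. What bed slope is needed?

Flow area A = b·y = 5.95 × 6.84 = 40.7 m². Wetted perimeter P = b + 2y = 5.95 + 2×6.84 = 19.63 m.
Hydraulic radius R = A/P = 40.7/19.63 = 2.073 m.
From Manning's equation, S = [nQ / (1 A R^(2/3))]² = [0.031 × 113 / (1 × 40.7 × 2.073^(2/3))]² = 0.0028.

S = 0.0028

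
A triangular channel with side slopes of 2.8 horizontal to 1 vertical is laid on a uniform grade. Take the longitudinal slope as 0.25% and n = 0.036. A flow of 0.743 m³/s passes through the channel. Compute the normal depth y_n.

Manning's equation rearranged: A R^(2/3) = nQ / (1·√S) = 0.036 × 0.743 / (√0.0025) = 0.535.
Try y = 0.764 m: A R^(2/3) = 0.8267 — over.
Try y = 0.533 m: A R^(2/3) = 0.3165 — short.
Try y = 0.649 m: A R^(2/3) = 0.5351 — close enough.

y_n = 0.649 m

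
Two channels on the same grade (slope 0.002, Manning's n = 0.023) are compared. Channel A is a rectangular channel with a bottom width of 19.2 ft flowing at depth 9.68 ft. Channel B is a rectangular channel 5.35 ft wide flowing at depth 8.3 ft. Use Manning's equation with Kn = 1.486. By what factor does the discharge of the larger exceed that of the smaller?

Channel A: Flow area A = b·y = 19.2 × 9.68 = 185.9 ft². Wetted perimeter P = b + 2y = 19.2 + 2×9.68 = 38.56 ft. Hydraulic radius R = A/P = 185.9/38.56 = 4.82 ft. Q_A = (1.486/0.023)·185.9·4.82^(2/3)·√0.002 = 1532 ft³/s.
Channel B: Flow area A = b·y = 5.35 × 8.3 = 44.41 ft². Wetted perimeter P = b + 2y = 5.35 + 2×8.3 = 21.95 ft. Hydraulic radius R = A/P = 44.41/21.95 = 2.023 ft. Q_B = (1.486/0.023)·44.41·2.023^(2/3)·√0.002 = 205.2 ft³/s.
The larger discharge is 1532 ft³/s and the smaller is 205.2 ft³/s; the ratio is 7.47.

7.47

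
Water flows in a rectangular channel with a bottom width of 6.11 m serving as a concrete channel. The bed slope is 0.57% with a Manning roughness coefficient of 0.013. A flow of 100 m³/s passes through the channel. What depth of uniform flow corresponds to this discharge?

y_n = 2.34 m

Manning's equation rearranged: A R^(2/3) = nQ / (1·√S) = 0.013 × 100 / (√0.0057) = 17.22.
At y = 1.64 m: A R^(2/3) = 10.46 — too small.
At y = 2.34 m: A R^(2/3) = 17.25 — close enough.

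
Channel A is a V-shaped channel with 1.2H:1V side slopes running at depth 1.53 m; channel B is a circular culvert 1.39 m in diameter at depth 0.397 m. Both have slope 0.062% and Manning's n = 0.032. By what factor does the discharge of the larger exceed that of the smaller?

14.8

Channel A: For a triangular section with side slope z = 1.2: A = zy² = 1.2×1.53² = 2.809 m²; P = 2y√(1+z²) = 2×1.53×1.562 = 4.78 m. Hydraulic radius R = A/P = 2.809/4.78 = 0.5877 m. Q_A = (1/0.032)·2.809·0.5877^(2/3)·√0.00062 = 1.534 m³/s.
Channel B: For a circular section of diameter D = 1.39 m at depth y = 0.397 m, the central angle is θ = 2 arccos(1 − 2y/D) = 2.255 rad. Then A = (D²/8)(θ − sin θ) = 0.3576 m² and P = Dθ/2 = 1.567 m. Hydraulic radius R = A/P = 0.3576/1.567 = 0.2281 m. Q_B = (1/0.032)·0.3576·0.2281^(2/3)·√0.00062 = 0.1039 m³/s.
The larger discharge is 1.534 m³/s and the smaller is 0.1039 m³/s; the ratio is 14.8.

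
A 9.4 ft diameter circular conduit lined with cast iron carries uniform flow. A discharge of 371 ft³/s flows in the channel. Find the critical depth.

At critical depth, Q² T / (g A³) = 1, i.e. A³/T = Q²/g = 371²/32.2 = 4275.
At y = 4.1 ft: A³/T = 2636 — short.
At y = 4.65 ft: A³/T = 4267 — matches.

y_c = 4.65 ft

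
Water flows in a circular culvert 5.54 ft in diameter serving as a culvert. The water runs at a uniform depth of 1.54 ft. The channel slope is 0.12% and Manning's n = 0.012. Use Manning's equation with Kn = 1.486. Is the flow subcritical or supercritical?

subcritical

For a circular section of diameter D = 5.54 ft at depth y = 1.54 ft, the central angle is θ = 2 arccos(1 − 2y/D) = 2.221 rad. Then A = (D²/8)(θ − sin θ) = 5.469 ft² and P = Dθ/2 = 6.153 ft.
Hydraulic radius R = A/P = 5.469/6.153 = 0.8889 ft.
V = (1.486/n) R^(2/3) √S = (1.486/0.012) × 0.8889^(2/3) × √0.0012 = 3.966 ft/s. Hydraulic depth D_h = A/T = 5.469/4.964 = 1.102 ft.
Froude number Fr = V/√(g·D_h) = 3.966/√(32.2×1.102) = 0.666, which is less than 1, so the flow is subcritical.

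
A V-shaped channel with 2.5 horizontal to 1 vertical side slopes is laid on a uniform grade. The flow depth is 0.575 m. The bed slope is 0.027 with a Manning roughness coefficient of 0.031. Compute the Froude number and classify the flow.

For a triangular section with side slope z = 2.5: A = zy² = 2.5×0.575² = 0.8266 m²; P = 2y√(1+z²) = 2×0.575×2.693 = 3.096 m.
Hydraulic radius R = A/P = 0.8266/3.096 = 0.2669 m.
V = (1/n) R^(2/3) √S = (1/0.031) × 0.2669^(2/3) × √0.027 = 2.197 m/s. Hydraulic depth D_h = A/T = 0.8266/2.875 = 0.2875 m.
Froude number Fr = V/√(g·D_h) = 2.197/√(9.81×0.2875) = 1.31, which is greater than 1, so the flow is supercritical.

supercritical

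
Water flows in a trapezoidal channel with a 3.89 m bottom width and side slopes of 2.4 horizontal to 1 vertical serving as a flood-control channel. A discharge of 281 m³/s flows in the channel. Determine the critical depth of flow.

At critical depth, Q² T / (g A³) = 1, i.e. A³/T = Q²/g = 281²/9.81 = 8049.
Trying y = 4.54 m: A³/T = 11780 — too large.
Trying y = 3.72 m: A³/T = 4986 — too small.
Trying y = 4.16 m: A³/T = 8058 — close enough.

y_c = 4.16 m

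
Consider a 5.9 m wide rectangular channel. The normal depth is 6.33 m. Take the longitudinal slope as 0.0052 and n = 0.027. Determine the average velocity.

V = 4.26 m/s

Flow area A = b·y = 5.9 × 6.33 = 37.35 m². Wetted perimeter P = b + 2y = 5.9 + 2×6.33 = 18.56 m.
Hydraulic radius R = A/P = 37.35/18.56 = 2.012 m.
From Manning's equation, V = (1/n) R^(2/3) S^(1/2) = (1/0.027) × 2.012^(2/3) × 0.0052^(1/2) = 4.26 m/s.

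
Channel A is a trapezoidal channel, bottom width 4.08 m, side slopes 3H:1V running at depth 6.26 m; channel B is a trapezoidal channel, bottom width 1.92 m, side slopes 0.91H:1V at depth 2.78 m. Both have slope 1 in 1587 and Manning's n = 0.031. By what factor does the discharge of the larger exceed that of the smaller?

21.3

Channel A: With bottom width b = 4.08 m and side slope z = 3: A = (b + zy)y = (4.08 + 3×6.26)×6.26 = 143.1 m²; P = b + 2y√(1+z²) = 4.08 + 2×6.26×3.162 = 43.67 m. Hydraulic radius R = A/P = 143.1/43.67 = 3.277 m. Q_A = (1/0.031)·143.1·3.277^(2/3)·√0.0006301 = 255.6 m³/s.
Channel B: With bottom width b = 1.92 m and side slope z = 0.91: A = (b + zy)y = (1.92 + 0.91×2.78)×2.78 = 12.37 m²; P = b + 2y√(1+z²) = 1.92 + 2×2.78×1.352 = 9.438 m. Hydraulic radius R = A/P = 12.37/9.438 = 1.311 m. Q_B = (1/0.031)·12.37·1.311^(2/3)·√0.0006301 = 12 m³/s.
The larger discharge is 255.6 m³/s and the smaller is 12 m³/s; the ratio is 21.3.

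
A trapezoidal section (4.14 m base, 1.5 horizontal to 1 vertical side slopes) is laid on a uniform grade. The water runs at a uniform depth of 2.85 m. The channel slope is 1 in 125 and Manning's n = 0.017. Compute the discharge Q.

With bottom width b = 4.14 m and side slope z = 1.5: A = (b + zy)y = (4.14 + 1.5×2.85)×2.85 = 23.98 m²; P = b + 2y√(1+z²) = 4.14 + 2×2.85×1.803 = 14.42 m.
Hydraulic radius R = A/P = 23.98/14.42 = 1.664 m.
Manning's equation: Q = (1/n) A R^(2/3) S^(1/2) = (1/0.017) × 23.98 × 1.664^(2/3) × 0.008^(1/2) = 177 m³/s.

Q = 177 m³/s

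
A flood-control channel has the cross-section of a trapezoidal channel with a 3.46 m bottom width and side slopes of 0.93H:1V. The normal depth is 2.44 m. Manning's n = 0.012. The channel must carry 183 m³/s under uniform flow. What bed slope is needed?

S = 0.016

With bottom width b = 3.46 m and side slope z = 0.93: A = (b + zy)y = (3.46 + 0.93×2.44)×2.44 = 13.98 m²; P = b + 2y√(1+z²) = 3.46 + 2×2.44×1.366 = 10.12 m.
Hydraulic radius R = A/P = 13.98/10.12 = 1.381 m.
From Manning's equation, S = [nQ / (1 A R^(2/3))]² = [0.012 × 183 / (1 × 13.98 × 1.381^(2/3))]² = 0.016.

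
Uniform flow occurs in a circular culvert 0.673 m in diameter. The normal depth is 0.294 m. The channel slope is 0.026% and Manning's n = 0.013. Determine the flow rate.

Q = 0.0531 m³/s

For a circular section of diameter D = 0.673 m at depth y = 0.294 m, the central angle is θ = 2 arccos(1 − 2y/D) = 2.888 rad. Then A = (D²/8)(θ − sin θ) = 0.1493 m² and P = Dθ/2 = 0.9719 m.
Hydraulic radius R = A/P = 0.1493/0.9719 = 0.1537 m.
Manning's equation: Q = (1/n) A R^(2/3) S^(1/2) = (1/0.013) × 0.1493 × 0.1537^(2/3) × 0.00026^(1/2) = 0.0531 m³/s.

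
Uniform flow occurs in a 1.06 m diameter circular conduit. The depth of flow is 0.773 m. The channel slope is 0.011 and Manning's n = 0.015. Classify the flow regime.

supercritical

For a circular section of diameter D = 1.06 m at depth y = 0.773 m, the central angle is θ = 2 arccos(1 − 2y/D) = 4.094 rad. Then A = (D²/8)(θ − sin θ) = 0.6895 m² and P = Dθ/2 = 2.17 m.
Hydraulic radius R = A/P = 0.6895/2.17 = 0.3177 m.
V = (1/n) R^(2/3) √S = (1/0.015) × 0.3177^(2/3) × √0.011 = 3.256 m/s. Hydraulic depth D_h = A/T = 0.6895/0.942 = 0.7319 m.
Froude number Fr = V/√(g·D_h) = 3.256/√(9.81×0.7319) = 1.22, which is greater than 1, so the flow is supercritical.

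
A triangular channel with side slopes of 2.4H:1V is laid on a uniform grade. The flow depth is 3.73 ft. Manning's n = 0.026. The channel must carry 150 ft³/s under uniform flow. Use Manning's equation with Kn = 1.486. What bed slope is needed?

S = 0.00299

For a triangular section with side slope z = 2.4: A = zy² = 2.4×3.73² = 33.39 ft²; P = 2y√(1+z²) = 2×3.73×2.6 = 19.4 ft.
Hydraulic radius R = A/P = 33.39/19.4 = 1.722 ft.
From Manning's equation, S = [nQ / (1.486 A R^(2/3))]² = [0.026 × 150 / (1.486 × 33.39 × 1.722^(2/3))]² = 0.00299.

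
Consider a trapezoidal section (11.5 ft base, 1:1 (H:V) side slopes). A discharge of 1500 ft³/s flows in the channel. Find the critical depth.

At critical depth, Q² T / (g A³) = 1, i.e. A³/T = Q²/g = 1500²/32.2 = 69880.
At y = 5.37 ft: A³/T = 33430 — low.
At y = 7.9 ft: A³/T = 131900 — high.
At y = 6.62 ft: A³/T = 69770 — close enough.

y_c = 6.62 ft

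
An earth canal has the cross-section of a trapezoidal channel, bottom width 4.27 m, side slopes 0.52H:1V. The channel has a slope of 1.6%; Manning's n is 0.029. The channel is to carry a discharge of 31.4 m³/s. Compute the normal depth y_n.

Manning's equation rearranged: A R^(2/3) = nQ / (1·√S) = 0.029 × 31.4 / (√0.016) = 7.199.
Trying y = 1.67 m: A R^(2/3) = 8.966 — too large.
Trying y = 1.22 m: A R^(2/3) = 5.379 — too small.
Trying y = 1.46 m: A R^(2/3) = 7.2 — matches.

y_n = 1.46 m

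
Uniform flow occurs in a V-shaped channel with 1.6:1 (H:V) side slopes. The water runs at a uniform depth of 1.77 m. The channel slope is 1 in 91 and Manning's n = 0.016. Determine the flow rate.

For a triangular section with side slope z = 1.6: A = zy² = 1.6×1.77² = 5.013 m²; P = 2y√(1+z²) = 2×1.77×1.887 = 6.679 m.
Hydraulic radius R = A/P = 5.013/6.679 = 0.7505 m.
Manning's equation: Q = (1/n) A R^(2/3) S^(1/2) = (1/0.016) × 5.013 × 0.7505^(2/3) × 0.01099^(1/2) = 27.1 m³/s.

Q = 27.1 m³/s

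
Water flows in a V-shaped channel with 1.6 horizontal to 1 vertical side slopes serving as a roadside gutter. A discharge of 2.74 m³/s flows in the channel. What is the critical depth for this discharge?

At critical depth, Q² T / (g A³) = 1, i.e. A³/T = Q²/g = 2.74²/9.81 = 0.7653.
At y = 0.799 m: A³/T = 0.4168 — short.
At y = 0.902 m: A³/T = 0.7643 — matches.

y_c = 0.902 m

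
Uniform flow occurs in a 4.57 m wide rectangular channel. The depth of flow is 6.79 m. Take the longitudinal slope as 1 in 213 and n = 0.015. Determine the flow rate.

Flow area A = b·y = 4.57 × 6.79 = 31.03 m². Wetted perimeter P = b + 2y = 4.57 + 2×6.79 = 18.15 m.
Hydraulic radius R = A/P = 31.03/18.15 = 1.71 m.
Manning's equation: Q = (1/n) A R^(2/3) S^(1/2) = (1/0.015) × 31.03 × 1.71^(2/3) × 0.004695^(1/2) = 203 m³/s.

Q = 203 m³/s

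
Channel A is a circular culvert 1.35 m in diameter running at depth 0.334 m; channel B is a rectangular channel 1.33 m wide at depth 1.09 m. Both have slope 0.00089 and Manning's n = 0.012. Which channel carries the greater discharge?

channel B

Channel A: For a circular section of diameter D = 1.35 m at depth y = 0.334 m, the central angle is θ = 2 arccos(1 − 2y/D) = 2.082 rad. Then A = (D²/8)(θ − sin θ) = 0.2758 m² and P = Dθ/2 = 1.406 m. Hydraulic radius R = A/P = 0.2758/1.406 = 0.1962 m. Q_A = (1/0.012)·0.2758·0.1962^(2/3)·√0.00089 = 0.2315 m³/s.
Channel B: Flow area A = b·y = 1.33 × 1.09 = 1.45 m². Wetted perimeter P = b + 2y = 1.33 + 2×1.09 = 3.51 m. Hydraulic radius R = A/P = 1.45/3.51 = 0.413 m. Q_B = (1/0.012)·1.45·0.413^(2/3)·√0.00089 = 1.999 m³/s.
Q_A = 0.2315 m³/s vs Q_B = 1.999 m³/s, so channel B carries more.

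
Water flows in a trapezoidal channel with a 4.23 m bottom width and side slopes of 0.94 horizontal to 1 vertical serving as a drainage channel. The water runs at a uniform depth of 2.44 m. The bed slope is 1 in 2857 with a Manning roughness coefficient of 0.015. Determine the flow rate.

Q = 25.5 m³/s

With bottom width b = 4.23 m and side slope z = 0.94: A = (b + zy)y = (4.23 + 0.94×2.44)×2.44 = 15.92 m²; P = b + 2y√(1+z²) = 4.23 + 2×2.44×1.372 = 10.93 m.
Hydraulic radius R = A/P = 15.92/10.93 = 1.457 m.
Manning's equation: Q = (1/n) A R^(2/3) S^(1/2) = (1/0.015) × 15.92 × 1.457^(2/3) × 0.00035^(1/2) = 25.5 m³/s.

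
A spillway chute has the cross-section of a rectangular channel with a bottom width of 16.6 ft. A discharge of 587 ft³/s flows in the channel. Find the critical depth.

y_c = 3.39 ft

For a rectangular channel, critical depth y_c = (q²/g)^(1/3) where q = Q/b = 587/16.6 = 35.36 ft²/s.
So y_c = (35.36²/32.2)^(1/3) = 3.39 ft.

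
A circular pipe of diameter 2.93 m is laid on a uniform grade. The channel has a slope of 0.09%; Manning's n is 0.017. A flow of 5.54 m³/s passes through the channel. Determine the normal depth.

Manning's equation rearranged: A R^(2/3) = nQ / (1·√S) = 0.017 × 5.54 / (√0.0009) = 3.139.
Trying y = 1.91 m: A R^(2/3) = 4.161 — over.
Trying y = 1.19 m: A R^(2/3) = 1.898 — short.
Trying y = 1.59 m: A R^(2/3) = 3.14 — matches.

y_n = 1.59 m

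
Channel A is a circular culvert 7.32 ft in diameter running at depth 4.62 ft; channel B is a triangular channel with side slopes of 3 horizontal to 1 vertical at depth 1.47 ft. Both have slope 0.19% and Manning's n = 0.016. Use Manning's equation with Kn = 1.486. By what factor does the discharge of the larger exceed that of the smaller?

Channel A: For a circular section of diameter D = 7.32 ft at depth y = 4.62 ft, the central angle is θ = 2 arccos(1 − 2y/D) = 3.672 rad. Then A = (D²/8)(θ − sin θ) = 27.99 ft² and P = Dθ/2 = 13.44 ft. Hydraulic radius R = A/P = 27.99/13.44 = 2.082 ft. Q_A = (1.486/0.016)·27.99·2.082^(2/3)·√0.0019 = 184.8 ft³/s.
Channel B: For a triangular section with side slope z = 3: A = zy² = 3×1.47² = 6.483 ft²; P = 2y√(1+z²) = 2×1.47×3.162 = 9.297 ft. Hydraulic radius R = A/P = 6.483/9.297 = 0.6973 ft. Q_B = (1.486/0.016)·6.483·0.6973^(2/3)·√0.0019 = 20.64 ft³/s.
The larger discharge is 184.8 ft³/s and the smaller is 20.64 ft³/s; the ratio is 8.95.

8.95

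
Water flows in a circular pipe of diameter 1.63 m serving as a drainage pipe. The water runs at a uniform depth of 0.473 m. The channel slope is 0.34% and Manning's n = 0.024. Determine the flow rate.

Q = 0.512 m³/s

For a circular section of diameter D = 1.63 m at depth y = 0.473 m, the central angle is θ = 2 arccos(1 − 2y/D) = 2.276 rad. Then A = (D²/8)(θ − sin θ) = 0.5027 m² and P = Dθ/2 = 1.855 m.
Hydraulic radius R = A/P = 0.5027/1.855 = 0.2711 m.
Manning's equation: Q = (1/n) A R^(2/3) S^(1/2) = (1/0.024) × 0.5027 × 0.2711^(2/3) × 0.0034^(1/2) = 0.512 m³/s.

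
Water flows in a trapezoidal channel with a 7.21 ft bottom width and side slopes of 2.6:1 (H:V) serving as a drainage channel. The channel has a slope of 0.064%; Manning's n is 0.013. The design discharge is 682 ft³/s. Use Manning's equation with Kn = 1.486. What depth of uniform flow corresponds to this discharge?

Manning's equation rearranged: A R^(2/3) = nQ / (1.486·√S) = 0.013 × 682 / (1.486 × √0.00064) = 235.8.
Trying y = 4.29 ft: A R^(2/3) = 146.4 — short.
Trying y = 6.63 ft: A R^(2/3) = 385.8 — over.
Trying y = 5.33 ft: A R^(2/3) = 235.8 — matches.

y_n = 5.33 ft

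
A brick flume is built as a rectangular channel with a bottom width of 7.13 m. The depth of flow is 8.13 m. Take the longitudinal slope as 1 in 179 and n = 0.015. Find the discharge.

Flow area A = b·y = 7.13 × 8.13 = 57.97 m². Wetted perimeter P = b + 2y = 7.13 + 2×8.13 = 23.39 m.
Hydraulic radius R = A/P = 57.97/23.39 = 2.478 m.
Manning's equation: Q = (1/n) A R^(2/3) S^(1/2) = (1/0.015) × 57.97 × 2.478^(2/3) × 0.005587^(1/2) = 529 m³/s.

Q = 529 m³/s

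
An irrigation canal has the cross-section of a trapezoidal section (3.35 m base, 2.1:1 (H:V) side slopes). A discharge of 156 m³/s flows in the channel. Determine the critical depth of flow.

At critical depth, Q² T / (g A³) = 1, i.e. A³/T = Q²/g = 156²/9.81 = 2481.
Trying y = 2.85 m: A³/T = 1229 — short.
Trying y = 4.07 m: A³/T = 5553 — over.
Trying y = 3.37 m: A³/T = 2479 — matches.

y_c = 3.37 m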